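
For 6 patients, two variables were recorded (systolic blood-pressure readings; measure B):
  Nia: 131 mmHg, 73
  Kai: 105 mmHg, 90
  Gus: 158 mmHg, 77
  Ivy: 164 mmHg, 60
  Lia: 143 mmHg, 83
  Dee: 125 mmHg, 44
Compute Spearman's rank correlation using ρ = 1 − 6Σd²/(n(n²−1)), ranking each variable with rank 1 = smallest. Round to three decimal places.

Ranks of variable 1: 3, 1, 5, 6, 4, 2
Ranks of variable 2: 3, 6, 4, 2, 5, 1
d = r₁ − r₂: 0, -5, 1, 4, -1, 1
d²: 0, 25, 1, 16, 1, 1; Σd² = 44
ρ = 1 − 6·44/(6·35) = 1 − 264/210 = -0.257

-0.257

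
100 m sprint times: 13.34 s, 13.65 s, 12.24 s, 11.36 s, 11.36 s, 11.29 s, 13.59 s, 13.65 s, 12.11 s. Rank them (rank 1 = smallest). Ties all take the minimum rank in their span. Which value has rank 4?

12.11

Sorted (ascending): 11.29, 11.36, 11.36, 12.11, 12.24, 13.34, 13.59, 13.65, 13.65
The 2 values of 11.36 occupy positions 2–3 → each gets rank 2.
The 2 values of 13.65 occupy positions 8–9 → each gets rank 8.
Rank 4 → value 12.11.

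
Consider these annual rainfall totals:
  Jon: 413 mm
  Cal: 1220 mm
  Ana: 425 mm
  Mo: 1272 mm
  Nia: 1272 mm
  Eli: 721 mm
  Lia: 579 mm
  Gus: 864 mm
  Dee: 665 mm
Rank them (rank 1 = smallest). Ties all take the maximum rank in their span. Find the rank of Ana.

2

Sorted (ascending): 413, 425, 579, 665, 721, 864, 1220, 1272, 1272
The 2 values of 1272 occupy positions 8–9 → each gets rank 9.
Ana has value 425 mm → rank 2.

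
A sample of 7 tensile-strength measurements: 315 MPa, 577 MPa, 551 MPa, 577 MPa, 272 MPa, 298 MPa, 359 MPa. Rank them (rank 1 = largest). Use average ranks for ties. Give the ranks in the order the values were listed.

Sorted (descending): 577, 577, 551, 359, 315, 298, 272
The 2 values of 577 occupy positions 1–2 → average rank (1+2)/2 = 1.5.

5, 1.5, 3, 1.5, 7, 6, 4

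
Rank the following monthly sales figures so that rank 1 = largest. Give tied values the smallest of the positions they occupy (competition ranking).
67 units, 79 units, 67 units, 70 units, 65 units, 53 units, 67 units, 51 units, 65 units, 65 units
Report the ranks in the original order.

3, 1, 3, 2, 6, 9, 3, 10, 6, 6

Sorted (descending): 79, 70, 67, 67, 67, 65, 65, 65, 53, 51
The 3 values of 67 occupy positions 3–5 → each gets rank 3.
The 3 values of 65 occupy positions 6–8 → each gets rank 6.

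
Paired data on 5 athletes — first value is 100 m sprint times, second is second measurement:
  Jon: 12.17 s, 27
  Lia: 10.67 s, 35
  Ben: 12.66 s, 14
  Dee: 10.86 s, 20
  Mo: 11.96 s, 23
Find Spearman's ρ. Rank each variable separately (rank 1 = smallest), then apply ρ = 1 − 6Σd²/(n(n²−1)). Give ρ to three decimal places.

-0.600

Ranks of variable 1: 4, 1, 5, 2, 3
Ranks of variable 2: 4, 5, 1, 2, 3
d = r₁ − r₂: 0, -4, 4, 0, 0
d²: 0, 16, 16, 0, 0; Σd² = 32
ρ = 1 − 6·32/(5·24) = 1 − 192/120 = -0.600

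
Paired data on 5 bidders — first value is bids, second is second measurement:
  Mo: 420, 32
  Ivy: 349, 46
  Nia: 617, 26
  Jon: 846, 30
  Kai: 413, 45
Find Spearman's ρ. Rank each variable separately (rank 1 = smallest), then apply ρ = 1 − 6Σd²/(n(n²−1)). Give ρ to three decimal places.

Ranks of variable 1: 3, 1, 4, 5, 2
Ranks of variable 2: 3, 5, 1, 2, 4
d = r₁ − r₂: 0, -4, 3, 3, -2
d²: 0, 16, 9, 9, 4; Σd² = 38
ρ = 1 − 6·38/(5·24) = 1 − 228/120 = -0.900

-0.900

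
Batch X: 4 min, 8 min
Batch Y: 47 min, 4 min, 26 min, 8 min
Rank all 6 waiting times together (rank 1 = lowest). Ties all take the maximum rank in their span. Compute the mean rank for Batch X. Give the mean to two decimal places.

Sorted (ascending): 4, 4, 8, 8, 26, 47
The 2 values of 4 occupy positions 1–2 → each gets rank 2.
The 2 values of 8 occupy positions 3–4 → each gets rank 4.
Batch X values → pooled ranks: 4→2, 8→4
Mean rank = (2 + 4) / 2 = 3.00

3.00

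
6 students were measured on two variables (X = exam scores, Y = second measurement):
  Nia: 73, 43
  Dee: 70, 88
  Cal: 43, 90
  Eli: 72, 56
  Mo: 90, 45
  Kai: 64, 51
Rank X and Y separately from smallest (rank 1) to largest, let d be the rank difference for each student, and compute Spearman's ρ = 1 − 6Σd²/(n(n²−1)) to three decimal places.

Ranks of variable 1: 5, 3, 1, 4, 6, 2
Ranks of variable 2: 1, 5, 6, 4, 2, 3
d = r₁ − r₂: 4, -2, -5, 0, 4, -1
d²: 16, 4, 25, 0, 16, 1; Σd² = 62
ρ = 1 − 6·62/(6·35) = 1 − 372/210 = -0.771

-0.771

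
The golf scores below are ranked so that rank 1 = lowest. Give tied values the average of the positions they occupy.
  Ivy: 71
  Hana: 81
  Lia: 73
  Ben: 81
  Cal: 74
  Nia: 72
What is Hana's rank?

Sorted (ascending): 71, 72, 73, 74, 81, 81
The 2 values of 81 occupy positions 5–6 → average rank (5+6)/2 = 5.5.
Hana has value 81 → rank 5.5.

5.5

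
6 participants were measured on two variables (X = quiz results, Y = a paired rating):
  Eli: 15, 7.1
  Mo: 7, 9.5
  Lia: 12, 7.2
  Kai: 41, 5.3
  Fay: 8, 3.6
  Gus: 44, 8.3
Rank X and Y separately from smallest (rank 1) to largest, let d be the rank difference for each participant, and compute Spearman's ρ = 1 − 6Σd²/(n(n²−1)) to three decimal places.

Ranks of variable 1: 4, 1, 3, 5, 2, 6
Ranks of variable 2: 3, 6, 4, 2, 1, 5
d = r₁ − r₂: 1, -5, -1, 3, 1, 1
d²: 1, 25, 1, 9, 1, 1; Σd² = 38
ρ = 1 − 6·38/(6·35) = 1 − 228/210 = -0.086

-0.086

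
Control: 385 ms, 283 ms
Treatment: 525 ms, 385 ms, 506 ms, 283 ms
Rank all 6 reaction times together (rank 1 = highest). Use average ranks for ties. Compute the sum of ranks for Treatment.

Sorted (descending): 525, 506, 385, 385, 283, 283
The 2 values of 385 occupy positions 3–4 → average rank (3+4)/2 = 3.5.
The 2 values of 283 occupy positions 5–6 → average rank (5+6)/2 = 5.5.
Treatment values → pooled ranks: 525→1, 385→3.5, 506→2, 283→5.5
Rank sum = 1 + 3.5 + 2 + 5.5 = 12

12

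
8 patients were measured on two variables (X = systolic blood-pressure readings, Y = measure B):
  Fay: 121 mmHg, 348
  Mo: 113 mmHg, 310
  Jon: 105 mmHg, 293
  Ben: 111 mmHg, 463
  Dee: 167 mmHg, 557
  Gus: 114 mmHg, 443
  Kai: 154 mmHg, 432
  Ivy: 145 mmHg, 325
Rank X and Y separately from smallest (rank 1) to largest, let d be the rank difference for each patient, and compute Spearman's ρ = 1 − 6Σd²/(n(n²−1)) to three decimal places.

Ranks of variable 1: 5, 3, 1, 2, 8, 4, 7, 6
Ranks of variable 2: 4, 2, 1, 7, 8, 6, 5, 3
d = r₁ − r₂: 1, 1, 0, -5, 0, -2, 2, 3
d²: 1, 1, 0, 25, 0, 4, 4, 9; Σd² = 44
ρ = 1 − 6·44/(8·63) = 1 − 264/504 = 0.476

0.476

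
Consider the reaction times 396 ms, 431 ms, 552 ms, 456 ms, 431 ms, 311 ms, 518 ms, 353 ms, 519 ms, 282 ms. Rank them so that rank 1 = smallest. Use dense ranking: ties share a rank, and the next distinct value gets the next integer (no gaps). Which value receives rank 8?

519

Sorted (ascending): 282, 311, 353, 396, 431, 431, 456, 518, 519, 552
The 2 values of 431 share dense rank 5.
Remaining distinct values take the next consecutive integers.
Rank 8 → value 519.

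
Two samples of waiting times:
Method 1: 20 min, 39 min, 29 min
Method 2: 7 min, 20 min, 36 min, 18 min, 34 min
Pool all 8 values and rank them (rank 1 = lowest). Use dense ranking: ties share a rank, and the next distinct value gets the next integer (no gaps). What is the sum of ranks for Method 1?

Sorted (ascending): 7, 18, 20, 20, 29, 34, 36, 39
The 2 values of 20 share dense rank 3.
Remaining distinct values take the next consecutive integers.
Method 1 values → pooled ranks: 20→3, 39→7, 29→4
Rank sum = 3 + 7 + 4 = 14

14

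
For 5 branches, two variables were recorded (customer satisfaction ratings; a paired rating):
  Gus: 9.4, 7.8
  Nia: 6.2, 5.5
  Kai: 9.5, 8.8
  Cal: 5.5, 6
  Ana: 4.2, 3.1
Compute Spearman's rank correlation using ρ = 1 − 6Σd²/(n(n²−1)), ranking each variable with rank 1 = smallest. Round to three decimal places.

0.900

Ranks of variable 1: 4, 3, 5, 2, 1
Ranks of variable 2: 4, 2, 5, 3, 1
d = r₁ − r₂: 0, 1, 0, -1, 0
d²: 0, 1, 0, 1, 0; Σd² = 2
ρ = 1 − 6·2/(5·24) = 1 − 12/120 = 0.900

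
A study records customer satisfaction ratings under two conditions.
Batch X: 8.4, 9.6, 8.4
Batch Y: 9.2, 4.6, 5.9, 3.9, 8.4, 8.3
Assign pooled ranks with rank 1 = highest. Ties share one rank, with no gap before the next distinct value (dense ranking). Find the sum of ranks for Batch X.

Sorted (descending): 9.6, 9.2, 8.4, 8.4, 8.4, 8.3, 5.9, 4.6, 3.9
The 3 values of 8.4 share dense rank 3.
Remaining distinct values take the next consecutive integers.
Batch X values → pooled ranks: 8.4→3, 9.6→1, 8.4→3
Rank sum = 3 + 1 + 3 = 7

7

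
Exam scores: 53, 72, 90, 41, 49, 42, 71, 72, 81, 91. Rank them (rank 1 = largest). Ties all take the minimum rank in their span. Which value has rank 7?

53

Sorted (descending): 91, 90, 81, 72, 72, 71, 53, 49, 42, 41
The 2 values of 72 occupy positions 4–5 → each gets rank 4.
Rank 7 → value 53.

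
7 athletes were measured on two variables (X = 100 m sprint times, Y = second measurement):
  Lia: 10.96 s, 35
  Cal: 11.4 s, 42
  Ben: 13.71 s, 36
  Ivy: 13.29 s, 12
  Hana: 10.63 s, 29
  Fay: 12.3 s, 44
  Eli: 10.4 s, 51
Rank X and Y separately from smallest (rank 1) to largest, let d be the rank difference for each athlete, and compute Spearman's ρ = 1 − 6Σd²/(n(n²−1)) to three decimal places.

Ranks of variable 1: 3, 4, 7, 6, 2, 5, 1
Ranks of variable 2: 3, 5, 4, 1, 2, 6, 7
d = r₁ − r₂: 0, -1, 3, 5, 0, -1, -6
d²: 0, 1, 9, 25, 0, 1, 36; Σd² = 72
ρ = 1 − 6·72/(7·48) = 1 − 432/336 = -0.286

-0.286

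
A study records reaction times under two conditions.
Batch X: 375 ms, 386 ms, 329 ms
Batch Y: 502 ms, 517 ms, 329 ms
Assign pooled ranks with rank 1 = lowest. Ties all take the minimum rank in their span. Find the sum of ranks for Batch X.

Sorted (ascending): 329, 329, 375, 386, 502, 517
The 2 values of 329 occupy positions 1–2 → each gets rank 1.
Batch X values → pooled ranks: 375→3, 386→4, 329→1
Rank sum = 3 + 4 + 1 = 8

8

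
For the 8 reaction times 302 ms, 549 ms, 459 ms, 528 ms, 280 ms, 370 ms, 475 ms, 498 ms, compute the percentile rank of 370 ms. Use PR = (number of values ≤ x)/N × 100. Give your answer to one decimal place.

N = 8.
Strictly below 370: 2. Equal to 370: 1.
PR = 3/8 × 100 = 37.5

37.5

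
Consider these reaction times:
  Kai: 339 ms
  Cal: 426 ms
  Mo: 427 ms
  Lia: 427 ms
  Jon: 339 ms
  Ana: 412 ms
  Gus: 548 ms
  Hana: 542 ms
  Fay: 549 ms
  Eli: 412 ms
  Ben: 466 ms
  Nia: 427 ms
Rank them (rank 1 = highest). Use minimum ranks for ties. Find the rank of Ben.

4

Sorted (descending): 549, 548, 542, 466, 427, 427, 427, 426, 412, 412, 339, 339
The 3 values of 427 occupy positions 5–7 → each gets rank 5.
The 2 values of 412 occupy positions 9–10 → each gets rank 9.
The 2 values of 339 occupy positions 11–12 → each gets rank 11.
Ben has value 466 ms → rank 4.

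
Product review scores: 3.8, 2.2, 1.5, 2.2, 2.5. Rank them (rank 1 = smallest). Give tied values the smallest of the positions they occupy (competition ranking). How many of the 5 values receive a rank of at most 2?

Sorted (ascending): 1.5, 2.2, 2.2, 2.5, 3.8
The 2 values of 2.2 occupy positions 2–3 → each gets rank 2.
Ranks ≤ 2: {1, 2, 2} → 3 values.

3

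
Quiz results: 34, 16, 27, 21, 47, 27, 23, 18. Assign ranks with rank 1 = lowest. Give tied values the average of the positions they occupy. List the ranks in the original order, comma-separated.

7, 1, 5.5, 3, 8, 5.5, 4, 2

Sorted (ascending): 16, 18, 21, 23, 27, 27, 34, 47
The 2 values of 27 occupy positions 5–6 → average rank (5+6)/2 = 5.5.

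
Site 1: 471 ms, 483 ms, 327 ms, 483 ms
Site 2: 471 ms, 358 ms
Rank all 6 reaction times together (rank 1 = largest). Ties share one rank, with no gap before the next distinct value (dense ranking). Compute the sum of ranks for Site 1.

8

Sorted (descending): 483, 483, 471, 471, 358, 327
The 2 values of 483 share dense rank 1.
The 2 values of 471 share dense rank 2.
Remaining distinct values take the next consecutive integers.
Site 1 values → pooled ranks: 471→2, 483→1, 327→4, 483→1
Rank sum = 2 + 1 + 4 + 1 = 8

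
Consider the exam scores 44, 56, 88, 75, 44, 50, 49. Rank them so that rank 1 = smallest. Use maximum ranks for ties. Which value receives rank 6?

75

Sorted (ascending): 44, 44, 49, 50, 56, 75, 88
The 2 values of 44 occupy positions 1–2 → each gets rank 2.
Rank 6 → value 75.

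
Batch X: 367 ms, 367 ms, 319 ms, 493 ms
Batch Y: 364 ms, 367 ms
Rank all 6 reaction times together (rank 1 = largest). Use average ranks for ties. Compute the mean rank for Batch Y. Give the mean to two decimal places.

Sorted (descending): 493, 367, 367, 367, 364, 319
The 3 values of 367 occupy positions 2–4 → average rank 3.
Batch Y values → pooled ranks: 364→5, 367→3
Mean rank = (5 + 3) / 2 = 4.00

4.00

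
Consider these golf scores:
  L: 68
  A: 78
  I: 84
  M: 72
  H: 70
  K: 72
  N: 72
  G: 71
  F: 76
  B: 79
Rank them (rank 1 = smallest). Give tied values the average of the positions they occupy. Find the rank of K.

5

Sorted (ascending): 68, 70, 71, 72, 72, 72, 76, 78, 79, 84
The 3 values of 72 occupy positions 4–6 → average rank 5.
K has value 72 → rank 5.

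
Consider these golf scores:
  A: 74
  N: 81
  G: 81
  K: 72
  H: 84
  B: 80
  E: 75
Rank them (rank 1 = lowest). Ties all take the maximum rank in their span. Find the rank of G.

6

Sorted (ascending): 72, 74, 75, 80, 81, 81, 84
The 2 values of 81 occupy positions 5–6 → each gets rank 6.
G has value 81 → rank 6.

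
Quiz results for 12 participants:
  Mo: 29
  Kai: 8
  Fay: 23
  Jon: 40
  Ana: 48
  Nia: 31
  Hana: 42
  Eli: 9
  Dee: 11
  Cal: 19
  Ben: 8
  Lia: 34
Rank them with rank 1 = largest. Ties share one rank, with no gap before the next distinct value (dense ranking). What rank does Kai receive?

11

Sorted (descending): 48, 42, 40, 34, 31, 29, 23, 19, 11, 9, 8, 8
The 2 values of 8 share dense rank 11.
Remaining distinct values take the next consecutive integers.
Kai has value 8 → rank 11.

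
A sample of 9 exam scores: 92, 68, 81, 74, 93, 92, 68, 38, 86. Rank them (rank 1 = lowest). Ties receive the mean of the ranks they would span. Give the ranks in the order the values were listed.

7.5, 2.5, 5, 4, 9, 7.5, 2.5, 1, 6

Sorted (ascending): 38, 68, 68, 74, 81, 86, 92, 92, 93
The 2 values of 68 occupy positions 2–3 → average rank (2+3)/2 = 2.5.
The 2 values of 92 occupy positions 7–8 → average rank (7+8)/2 = 7.5.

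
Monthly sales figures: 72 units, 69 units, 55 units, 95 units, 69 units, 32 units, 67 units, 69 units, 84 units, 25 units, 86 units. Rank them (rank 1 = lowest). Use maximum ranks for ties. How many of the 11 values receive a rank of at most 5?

4

Sorted (ascending): 25, 32, 55, 67, 69, 69, 69, 72, 84, 86, 95
The 3 values of 69 occupy positions 5–7 → each gets rank 7.
Ranks ≤ 5: {1, 2, 3, 4} → 4 values.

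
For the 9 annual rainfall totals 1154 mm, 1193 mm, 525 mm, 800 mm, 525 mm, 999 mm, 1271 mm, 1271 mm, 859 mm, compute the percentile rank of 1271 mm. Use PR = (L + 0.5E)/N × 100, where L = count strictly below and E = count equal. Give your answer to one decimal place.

88.9

N = 9.
Strictly below 1271: 7. Equal to 1271: 2.
PR = (7 + 0.5·2)/9 × 100 = 88.9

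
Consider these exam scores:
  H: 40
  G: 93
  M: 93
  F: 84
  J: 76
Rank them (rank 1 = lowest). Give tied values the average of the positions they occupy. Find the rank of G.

Sorted (ascending): 40, 76, 84, 93, 93
The 2 values of 93 occupy positions 4–5 → average rank (4+5)/2 = 4.5.
G has value 93 → rank 4.5.

4.5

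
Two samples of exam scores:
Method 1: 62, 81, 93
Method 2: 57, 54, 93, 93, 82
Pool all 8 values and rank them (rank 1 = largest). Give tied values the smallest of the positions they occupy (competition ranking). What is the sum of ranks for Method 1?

12

Sorted (descending): 93, 93, 93, 82, 81, 62, 57, 54
The 3 values of 93 occupy positions 1–3 → each gets rank 1.
Method 1 values → pooled ranks: 62→6, 81→5, 93→1
Rank sum = 6 + 5 + 1 = 12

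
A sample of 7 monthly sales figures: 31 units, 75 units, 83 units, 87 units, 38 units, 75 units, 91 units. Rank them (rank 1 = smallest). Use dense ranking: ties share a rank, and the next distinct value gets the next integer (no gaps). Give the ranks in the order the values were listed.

1, 3, 4, 5, 2, 3, 6

Sorted (ascending): 31, 38, 75, 75, 83, 87, 91
The 2 values of 75 share dense rank 3.
Remaining distinct values take the next consecutive integers.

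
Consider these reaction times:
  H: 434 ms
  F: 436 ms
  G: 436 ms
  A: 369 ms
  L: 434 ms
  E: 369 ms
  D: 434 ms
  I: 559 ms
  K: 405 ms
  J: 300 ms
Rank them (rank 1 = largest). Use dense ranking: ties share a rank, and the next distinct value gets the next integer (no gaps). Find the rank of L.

Sorted (descending): 559, 436, 436, 434, 434, 434, 405, 369, 369, 300
The 2 values of 436 share dense rank 2.
The 3 values of 434 share dense rank 3.
The 2 values of 369 share dense rank 5.
Remaining distinct values take the next consecutive integers.
L has value 434 ms → rank 3.

3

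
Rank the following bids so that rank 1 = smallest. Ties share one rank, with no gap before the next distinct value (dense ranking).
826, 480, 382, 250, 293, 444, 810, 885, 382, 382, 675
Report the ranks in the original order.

Sorted (ascending): 250, 293, 382, 382, 382, 444, 480, 675, 810, 826, 885
The 3 values of 382 share dense rank 3.
Remaining distinct values take the next consecutive integers.

8, 5, 3, 1, 2, 4, 7, 9, 3, 3, 6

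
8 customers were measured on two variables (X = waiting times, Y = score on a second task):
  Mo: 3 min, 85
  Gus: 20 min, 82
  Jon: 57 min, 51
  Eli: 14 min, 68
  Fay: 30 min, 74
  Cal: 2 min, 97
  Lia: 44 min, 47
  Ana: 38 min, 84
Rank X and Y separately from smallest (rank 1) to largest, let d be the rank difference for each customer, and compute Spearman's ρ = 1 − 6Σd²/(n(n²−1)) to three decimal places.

Ranks of variable 1: 2, 4, 8, 3, 5, 1, 7, 6
Ranks of variable 2: 7, 5, 2, 3, 4, 8, 1, 6
d = r₁ − r₂: -5, -1, 6, 0, 1, -7, 6, 0
d²: 25, 1, 36, 0, 1, 49, 36, 0; Σd² = 148
ρ = 1 − 6·148/(8·63) = 1 − 888/504 = -0.762

-0.762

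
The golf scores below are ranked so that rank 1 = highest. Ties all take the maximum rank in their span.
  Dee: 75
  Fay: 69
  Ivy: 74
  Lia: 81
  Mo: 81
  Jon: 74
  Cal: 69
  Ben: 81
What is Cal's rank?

8

Sorted (descending): 81, 81, 81, 75, 74, 74, 69, 69
The 3 values of 81 occupy positions 1–3 → each gets rank 3.
The 2 values of 74 occupy positions 5–6 → each gets rank 6.
The 2 values of 69 occupy positions 7–8 → each gets rank 8.
Cal has value 69 → rank 8.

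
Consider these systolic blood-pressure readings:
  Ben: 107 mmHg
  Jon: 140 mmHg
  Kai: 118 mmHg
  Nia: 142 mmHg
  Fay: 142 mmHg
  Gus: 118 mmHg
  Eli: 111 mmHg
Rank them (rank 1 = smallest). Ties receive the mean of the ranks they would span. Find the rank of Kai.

3.5

Sorted (ascending): 107, 111, 118, 118, 140, 142, 142
The 2 values of 118 occupy positions 3–4 → average rank (3+4)/2 = 3.5.
The 2 values of 142 occupy positions 6–7 → average rank (6+7)/2 = 6.5.
Kai has value 118 mmHg → rank 3.5.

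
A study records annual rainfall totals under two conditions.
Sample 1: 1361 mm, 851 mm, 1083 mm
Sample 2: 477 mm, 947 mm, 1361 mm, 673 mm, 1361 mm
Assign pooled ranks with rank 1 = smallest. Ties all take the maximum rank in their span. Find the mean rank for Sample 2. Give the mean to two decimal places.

Sorted (ascending): 477, 673, 851, 947, 1083, 1361, 1361, 1361
The 3 values of 1361 occupy positions 6–8 → each gets rank 8.
Sample 2 values → pooled ranks: 477→1, 947→4, 1361→8, 673→2, 1361→8
Mean rank = (1 + 4 + 8 + 2 + 8) / 5 = 4.60

4.60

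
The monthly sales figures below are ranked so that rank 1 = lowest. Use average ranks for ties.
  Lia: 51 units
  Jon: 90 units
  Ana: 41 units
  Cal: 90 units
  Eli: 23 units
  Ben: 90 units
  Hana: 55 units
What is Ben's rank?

Sorted (ascending): 23, 41, 51, 55, 90, 90, 90
The 3 values of 90 occupy positions 5–7 → average rank 6.
Ben has value 90 units → rank 6.

6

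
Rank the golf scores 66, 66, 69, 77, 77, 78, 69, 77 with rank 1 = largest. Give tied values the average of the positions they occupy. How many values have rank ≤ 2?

Sorted (descending): 78, 77, 77, 77, 69, 69, 66, 66
The 3 values of 77 occupy positions 2–4 → average rank 3.
The 2 values of 69 occupy positions 5–6 → average rank (5+6)/2 = 5.5.
The 2 values of 66 occupy positions 7–8 → average rank (7+8)/2 = 7.5.
Ranks ≤ 2: {1} → 1 value.

1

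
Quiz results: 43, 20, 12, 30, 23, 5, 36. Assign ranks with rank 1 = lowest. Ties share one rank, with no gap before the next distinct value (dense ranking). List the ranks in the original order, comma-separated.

7, 3, 2, 5, 4, 1, 6

Sorted (ascending): 5, 12, 20, 23, 30, 36, 43
No ties — each value takes its position as its rank.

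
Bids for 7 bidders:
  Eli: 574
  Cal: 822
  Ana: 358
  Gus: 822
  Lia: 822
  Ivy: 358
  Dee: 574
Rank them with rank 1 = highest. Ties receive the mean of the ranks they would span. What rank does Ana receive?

6.5

Sorted (descending): 822, 822, 822, 574, 574, 358, 358
The 3 values of 822 occupy positions 1–3 → average rank 2.
The 2 values of 574 occupy positions 4–5 → average rank (4+5)/2 = 4.5.
The 2 values of 358 occupy positions 6–7 → average rank (6+7)/2 = 6.5.
Ana has value 358 → rank 6.5.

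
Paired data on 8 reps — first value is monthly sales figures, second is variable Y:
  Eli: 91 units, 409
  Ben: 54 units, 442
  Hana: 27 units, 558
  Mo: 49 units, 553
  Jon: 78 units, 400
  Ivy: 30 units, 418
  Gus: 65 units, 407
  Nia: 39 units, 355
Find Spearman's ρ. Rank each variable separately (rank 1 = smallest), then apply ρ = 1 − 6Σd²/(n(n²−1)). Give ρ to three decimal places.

-0.452

Ranks of variable 1: 8, 5, 1, 4, 7, 2, 6, 3
Ranks of variable 2: 4, 6, 8, 7, 2, 5, 3, 1
d = r₁ − r₂: 4, -1, -7, -3, 5, -3, 3, 2
d²: 16, 1, 49, 9, 25, 9, 9, 4; Σd² = 122
ρ = 1 − 6·122/(8·63) = 1 − 732/504 = -0.452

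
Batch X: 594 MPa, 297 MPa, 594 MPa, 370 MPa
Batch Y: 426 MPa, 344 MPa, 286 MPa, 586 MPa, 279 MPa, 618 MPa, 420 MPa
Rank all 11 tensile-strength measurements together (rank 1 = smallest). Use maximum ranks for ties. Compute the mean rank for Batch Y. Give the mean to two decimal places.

Sorted (ascending): 279, 286, 297, 344, 370, 420, 426, 586, 594, 594, 618
The 2 values of 594 occupy positions 9–10 → each gets rank 10.
Batch Y values → pooled ranks: 426→7, 344→4, 286→2, 586→8, 279→1, 618→11, 420→6
Mean rank = (7 + 4 + 2 + 8 + 1 + 11 + 6) / 7 = 5.57

5.57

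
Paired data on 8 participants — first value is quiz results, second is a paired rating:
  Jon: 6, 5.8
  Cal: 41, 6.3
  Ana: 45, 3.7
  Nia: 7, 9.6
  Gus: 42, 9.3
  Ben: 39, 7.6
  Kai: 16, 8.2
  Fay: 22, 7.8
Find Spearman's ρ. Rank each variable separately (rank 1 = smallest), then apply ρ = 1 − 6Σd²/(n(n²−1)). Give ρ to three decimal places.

-0.262

Ranks of variable 1: 1, 6, 8, 2, 7, 5, 3, 4
Ranks of variable 2: 2, 3, 1, 8, 7, 4, 6, 5
d = r₁ − r₂: -1, 3, 7, -6, 0, 1, -3, -1
d²: 1, 9, 49, 36, 0, 1, 9, 1; Σd² = 106
ρ = 1 − 6·106/(8·63) = 1 − 636/504 = -0.262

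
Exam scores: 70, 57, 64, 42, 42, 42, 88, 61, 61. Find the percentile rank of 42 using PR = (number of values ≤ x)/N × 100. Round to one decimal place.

33.3

N = 9.
Strictly below 42: 0. Equal to 42: 3.
PR = 3/9 × 100 = 33.3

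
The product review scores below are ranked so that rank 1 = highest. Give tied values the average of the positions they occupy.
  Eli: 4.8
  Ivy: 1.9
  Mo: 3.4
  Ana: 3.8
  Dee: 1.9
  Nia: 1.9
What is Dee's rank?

5

Sorted (descending): 4.8, 3.8, 3.4, 1.9, 1.9, 1.9
The 3 values of 1.9 occupy positions 4–6 → average rank 5.
Dee has value 1.9 → rank 5.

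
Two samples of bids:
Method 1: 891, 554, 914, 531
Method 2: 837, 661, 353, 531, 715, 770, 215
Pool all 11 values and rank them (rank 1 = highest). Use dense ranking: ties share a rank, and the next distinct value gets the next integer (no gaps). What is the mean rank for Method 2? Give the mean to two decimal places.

6.43

Sorted (descending): 914, 891, 837, 770, 715, 661, 554, 531, 531, 353, 215
The 2 values of 531 share dense rank 8.
Remaining distinct values take the next consecutive integers.
Method 2 values → pooled ranks: 837→3, 661→6, 353→9, 531→8, 715→5, 770→4, 215→10
Mean rank = (3 + 6 + 9 + 8 + 5 + 4 + 10) / 7 = 6.43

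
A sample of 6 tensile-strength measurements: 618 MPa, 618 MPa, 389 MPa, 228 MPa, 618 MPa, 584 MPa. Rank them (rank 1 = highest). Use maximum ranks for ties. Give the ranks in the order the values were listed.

3, 3, 5, 6, 3, 4

Sorted (descending): 618, 618, 618, 584, 389, 228
The 3 values of 618 occupy positions 1–3 → each gets rank 3.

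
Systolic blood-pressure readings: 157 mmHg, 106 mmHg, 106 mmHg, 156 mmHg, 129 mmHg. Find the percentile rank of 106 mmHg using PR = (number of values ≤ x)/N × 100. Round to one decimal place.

40.0

N = 5.
Strictly below 106: 0. Equal to 106: 2.
PR = 2/5 × 100 = 40.0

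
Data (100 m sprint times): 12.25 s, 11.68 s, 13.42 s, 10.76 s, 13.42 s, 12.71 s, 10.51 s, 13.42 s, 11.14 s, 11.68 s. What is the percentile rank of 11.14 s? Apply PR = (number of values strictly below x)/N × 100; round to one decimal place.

N = 10.
Strictly below 11.14: 2. Equal to 11.14: 1.
PR = 2/10 × 100 = 20.0

20.0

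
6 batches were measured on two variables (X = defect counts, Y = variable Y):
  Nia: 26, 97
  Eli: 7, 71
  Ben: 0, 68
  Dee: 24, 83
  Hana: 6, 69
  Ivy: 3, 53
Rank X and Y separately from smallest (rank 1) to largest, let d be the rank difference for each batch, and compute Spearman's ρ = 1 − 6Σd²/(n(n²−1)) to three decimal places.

0.943

Ranks of variable 1: 6, 4, 1, 5, 3, 2
Ranks of variable 2: 6, 4, 2, 5, 3, 1
d = r₁ − r₂: 0, 0, -1, 0, 0, 1
d²: 0, 0, 1, 0, 0, 1; Σd² = 2
ρ = 1 − 6·2/(6·35) = 1 − 12/210 = 0.943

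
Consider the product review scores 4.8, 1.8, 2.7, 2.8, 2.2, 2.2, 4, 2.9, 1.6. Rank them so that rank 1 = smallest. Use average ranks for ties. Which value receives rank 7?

Sorted (ascending): 1.6, 1.8, 2.2, 2.2, 2.7, 2.8, 2.9, 4, 4.8
The 2 values of 2.2 occupy positions 3–4 → average rank (3+4)/2 = 3.5.
Rank 7 → value 2.9.

2.9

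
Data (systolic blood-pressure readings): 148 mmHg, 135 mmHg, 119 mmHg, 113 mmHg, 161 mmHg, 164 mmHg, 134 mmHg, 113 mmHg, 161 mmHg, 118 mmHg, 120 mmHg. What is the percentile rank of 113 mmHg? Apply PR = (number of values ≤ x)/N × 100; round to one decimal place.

N = 11.
Strictly below 113: 0. Equal to 113: 2.
PR = 2/11 × 100 = 18.2

18.2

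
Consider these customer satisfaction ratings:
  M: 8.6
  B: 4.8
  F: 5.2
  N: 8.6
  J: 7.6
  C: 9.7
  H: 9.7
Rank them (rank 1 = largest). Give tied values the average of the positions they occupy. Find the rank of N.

3.5

Sorted (descending): 9.7, 9.7, 8.6, 8.6, 7.6, 5.2, 4.8
The 2 values of 9.7 occupy positions 1–2 → average rank (1+2)/2 = 1.5.
The 2 values of 8.6 occupy positions 3–4 → average rank (3+4)/2 = 3.5.
N has value 8.6 → rank 3.5.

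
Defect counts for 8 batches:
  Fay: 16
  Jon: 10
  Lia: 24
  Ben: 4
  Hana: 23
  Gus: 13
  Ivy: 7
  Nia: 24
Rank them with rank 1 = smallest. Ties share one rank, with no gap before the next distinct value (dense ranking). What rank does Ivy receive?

Sorted (ascending): 4, 7, 10, 13, 16, 23, 24, 24
The 2 values of 24 share dense rank 7.
Remaining distinct values take the next consecutive integers.
Ivy has value 7 → rank 2.

2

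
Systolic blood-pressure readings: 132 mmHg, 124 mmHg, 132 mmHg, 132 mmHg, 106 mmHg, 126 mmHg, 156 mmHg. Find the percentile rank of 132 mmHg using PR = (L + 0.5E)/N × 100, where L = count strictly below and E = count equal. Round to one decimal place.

N = 7.
Strictly below 132: 3. Equal to 132: 3.
PR = (3 + 0.5·3)/7 × 100 = 64.3

64.3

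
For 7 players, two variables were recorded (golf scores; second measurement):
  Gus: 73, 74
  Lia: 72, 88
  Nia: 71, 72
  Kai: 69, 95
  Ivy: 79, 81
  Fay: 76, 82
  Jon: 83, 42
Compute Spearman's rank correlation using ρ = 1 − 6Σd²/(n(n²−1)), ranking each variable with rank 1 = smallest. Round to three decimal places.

Ranks of variable 1: 4, 3, 2, 1, 6, 5, 7
Ranks of variable 2: 3, 6, 2, 7, 4, 5, 1
d = r₁ − r₂: 1, -3, 0, -6, 2, 0, 6
d²: 1, 9, 0, 36, 4, 0, 36; Σd² = 86
ρ = 1 − 6·86/(7·48) = 1 − 516/336 = -0.536

-0.536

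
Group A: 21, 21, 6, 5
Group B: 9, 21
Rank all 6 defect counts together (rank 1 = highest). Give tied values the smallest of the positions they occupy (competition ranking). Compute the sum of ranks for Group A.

Sorted (descending): 21, 21, 21, 9, 6, 5
The 3 values of 21 occupy positions 1–3 → each gets rank 1.
Group A values → pooled ranks: 21→1, 21→1, 6→5, 5→6
Rank sum = 1 + 1 + 5 + 6 = 13

13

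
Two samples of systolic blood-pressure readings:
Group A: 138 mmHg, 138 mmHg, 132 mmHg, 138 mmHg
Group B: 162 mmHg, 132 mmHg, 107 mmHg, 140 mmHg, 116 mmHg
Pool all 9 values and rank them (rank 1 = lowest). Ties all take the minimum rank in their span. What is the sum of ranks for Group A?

Sorted (ascending): 107, 116, 132, 132, 138, 138, 138, 140, 162
The 2 values of 132 occupy positions 3–4 → each gets rank 3.
The 3 values of 138 occupy positions 5–7 → each gets rank 5.
Group A values → pooled ranks: 138→5, 138→5, 132→3, 138→5
Rank sum = 5 + 5 + 3 + 5 = 18

18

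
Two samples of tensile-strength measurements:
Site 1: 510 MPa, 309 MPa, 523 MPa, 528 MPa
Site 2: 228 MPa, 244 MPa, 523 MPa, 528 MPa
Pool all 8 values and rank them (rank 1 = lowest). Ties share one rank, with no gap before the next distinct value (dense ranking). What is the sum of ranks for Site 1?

18

Sorted (ascending): 228, 244, 309, 510, 523, 523, 528, 528
The 2 values of 523 share dense rank 5.
The 2 values of 528 share dense rank 6.
Remaining distinct values take the next consecutive integers.
Site 1 values → pooled ranks: 510→4, 309→3, 523→5, 528→6
Rank sum = 4 + 3 + 5 + 6 = 18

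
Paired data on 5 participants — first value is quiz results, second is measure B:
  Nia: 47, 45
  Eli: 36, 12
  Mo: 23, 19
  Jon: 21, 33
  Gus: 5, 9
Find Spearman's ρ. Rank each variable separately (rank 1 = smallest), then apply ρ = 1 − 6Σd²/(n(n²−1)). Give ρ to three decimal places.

0.600

Ranks of variable 1: 5, 4, 3, 2, 1
Ranks of variable 2: 5, 2, 3, 4, 1
d = r₁ − r₂: 0, 2, 0, -2, 0
d²: 0, 4, 0, 4, 0; Σd² = 8
ρ = 1 − 6·8/(5·24) = 1 − 48/120 = 0.600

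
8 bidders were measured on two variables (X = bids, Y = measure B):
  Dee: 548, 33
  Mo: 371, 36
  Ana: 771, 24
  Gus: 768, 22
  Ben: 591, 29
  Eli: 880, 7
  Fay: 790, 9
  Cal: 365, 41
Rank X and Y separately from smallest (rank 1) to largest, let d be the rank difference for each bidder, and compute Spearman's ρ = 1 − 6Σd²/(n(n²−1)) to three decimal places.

Ranks of variable 1: 3, 2, 6, 5, 4, 8, 7, 1
Ranks of variable 2: 6, 7, 4, 3, 5, 1, 2, 8
d = r₁ − r₂: -3, -5, 2, 2, -1, 7, 5, -7
d²: 9, 25, 4, 4, 1, 49, 25, 49; Σd² = 166
ρ = 1 − 6·166/(8·63) = 1 − 996/504 = -0.976

-0.976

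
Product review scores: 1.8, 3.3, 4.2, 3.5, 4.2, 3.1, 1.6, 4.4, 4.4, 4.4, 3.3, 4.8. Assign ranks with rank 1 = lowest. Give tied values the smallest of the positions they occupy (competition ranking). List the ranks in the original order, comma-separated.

2, 4, 7, 6, 7, 3, 1, 9, 9, 9, 4, 12

Sorted (ascending): 1.6, 1.8, 3.1, 3.3, 3.3, 3.5, 4.2, 4.2, 4.4, 4.4, 4.4, 4.8
The 2 values of 3.3 occupy positions 4–5 → each gets rank 4.
The 2 values of 4.2 occupy positions 7–8 → each gets rank 7.
The 3 values of 4.4 occupy positions 9–11 → each gets rank 9.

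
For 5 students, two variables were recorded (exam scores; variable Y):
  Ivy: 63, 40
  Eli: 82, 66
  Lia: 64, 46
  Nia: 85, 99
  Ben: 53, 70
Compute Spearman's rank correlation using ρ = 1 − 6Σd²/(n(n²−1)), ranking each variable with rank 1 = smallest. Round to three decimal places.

0.400

Ranks of variable 1: 2, 4, 3, 5, 1
Ranks of variable 2: 1, 3, 2, 5, 4
d = r₁ − r₂: 1, 1, 1, 0, -3
d²: 1, 1, 1, 0, 9; Σd² = 12
ρ = 1 − 6·12/(5·24) = 1 − 72/120 = 0.400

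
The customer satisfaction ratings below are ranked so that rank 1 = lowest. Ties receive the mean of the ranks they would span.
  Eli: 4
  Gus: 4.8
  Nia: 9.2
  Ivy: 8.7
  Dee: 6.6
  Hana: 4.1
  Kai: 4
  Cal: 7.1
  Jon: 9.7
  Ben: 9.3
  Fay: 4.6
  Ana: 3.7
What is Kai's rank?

Sorted (ascending): 3.7, 4, 4, 4.1, 4.6, 4.8, 6.6, 7.1, 8.7, 9.2, 9.3, 9.7
The 2 values of 4 occupy positions 2–3 → average rank (2+3)/2 = 2.5.
Kai has value 4 → rank 2.5.

2.5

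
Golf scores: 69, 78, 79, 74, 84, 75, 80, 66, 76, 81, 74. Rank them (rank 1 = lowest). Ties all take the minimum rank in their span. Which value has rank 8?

Sorted (ascending): 66, 69, 74, 74, 75, 76, 78, 79, 80, 81, 84
The 2 values of 74 occupy positions 3–4 → each gets rank 3.
Rank 8 → value 79.

79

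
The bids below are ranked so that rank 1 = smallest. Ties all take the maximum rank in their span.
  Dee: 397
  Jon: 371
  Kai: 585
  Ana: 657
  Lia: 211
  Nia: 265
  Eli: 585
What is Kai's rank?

6

Sorted (ascending): 211, 265, 371, 397, 585, 585, 657
The 2 values of 585 occupy positions 5–6 → each gets rank 6.
Kai has value 585 → rank 6.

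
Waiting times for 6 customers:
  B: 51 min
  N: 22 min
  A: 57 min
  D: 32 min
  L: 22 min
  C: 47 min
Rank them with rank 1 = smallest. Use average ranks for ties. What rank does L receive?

Sorted (ascending): 22, 22, 32, 47, 51, 57
The 2 values of 22 occupy positions 1–2 → average rank (1+2)/2 = 1.5.
L has value 22 min → rank 1.5.

1.5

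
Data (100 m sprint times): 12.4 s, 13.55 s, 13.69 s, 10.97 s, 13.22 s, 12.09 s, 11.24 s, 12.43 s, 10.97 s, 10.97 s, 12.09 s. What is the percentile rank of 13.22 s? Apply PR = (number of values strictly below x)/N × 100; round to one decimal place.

72.7

N = 11.
Strictly below 13.22: 8. Equal to 13.22: 1.
PR = 8/11 × 100 = 72.7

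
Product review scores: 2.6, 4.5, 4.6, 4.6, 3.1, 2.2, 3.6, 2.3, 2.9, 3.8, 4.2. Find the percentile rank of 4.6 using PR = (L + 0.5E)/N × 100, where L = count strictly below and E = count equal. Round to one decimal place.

90.9

N = 11.
Strictly below 4.6: 9. Equal to 4.6: 2.
PR = (9 + 0.5·2)/11 × 100 = 90.9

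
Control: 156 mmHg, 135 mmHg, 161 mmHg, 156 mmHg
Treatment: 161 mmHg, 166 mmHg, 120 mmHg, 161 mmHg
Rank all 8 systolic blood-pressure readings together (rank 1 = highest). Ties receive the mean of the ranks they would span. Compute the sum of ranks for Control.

21

Sorted (descending): 166, 161, 161, 161, 156, 156, 135, 120
The 3 values of 161 occupy positions 2–4 → average rank 3.
The 2 values of 156 occupy positions 5–6 → average rank (5+6)/2 = 5.5.
Control values → pooled ranks: 156→5.5, 135→7, 161→3, 156→5.5
Rank sum = 5.5 + 7 + 3 + 5.5 = 21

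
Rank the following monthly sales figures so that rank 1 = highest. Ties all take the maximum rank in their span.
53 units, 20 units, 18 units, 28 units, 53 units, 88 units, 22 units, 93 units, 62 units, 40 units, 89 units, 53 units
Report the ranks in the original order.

Sorted (descending): 93, 89, 88, 62, 53, 53, 53, 40, 28, 22, 20, 18
The 3 values of 53 occupy positions 5–7 → each gets rank 7.

7, 11, 12, 9, 7, 3, 10, 1, 4, 8, 2, 7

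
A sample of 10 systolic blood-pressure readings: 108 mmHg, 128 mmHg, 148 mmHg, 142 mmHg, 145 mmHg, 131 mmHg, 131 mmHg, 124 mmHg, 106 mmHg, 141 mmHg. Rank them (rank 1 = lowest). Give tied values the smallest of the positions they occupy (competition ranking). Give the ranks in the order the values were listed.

2, 4, 10, 8, 9, 5, 5, 3, 1, 7

Sorted (ascending): 106, 108, 124, 128, 131, 131, 141, 142, 145, 148
The 2 values of 131 occupy positions 5–6 → each gets rank 5.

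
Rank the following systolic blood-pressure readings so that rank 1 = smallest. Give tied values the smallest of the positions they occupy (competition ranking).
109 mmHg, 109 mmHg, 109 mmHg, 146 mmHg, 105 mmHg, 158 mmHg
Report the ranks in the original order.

2, 2, 2, 5, 1, 6

Sorted (ascending): 105, 109, 109, 109, 146, 158
The 3 values of 109 occupy positions 2–4 → each gets rank 2.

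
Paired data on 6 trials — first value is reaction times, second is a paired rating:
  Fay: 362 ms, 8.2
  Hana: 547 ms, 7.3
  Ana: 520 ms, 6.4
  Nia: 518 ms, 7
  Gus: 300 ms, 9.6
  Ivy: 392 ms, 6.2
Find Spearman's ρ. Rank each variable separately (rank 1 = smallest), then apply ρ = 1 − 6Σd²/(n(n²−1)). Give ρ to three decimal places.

Ranks of variable 1: 2, 6, 5, 4, 1, 3
Ranks of variable 2: 5, 4, 2, 3, 6, 1
d = r₁ − r₂: -3, 2, 3, 1, -5, 2
d²: 9, 4, 9, 1, 25, 4; Σd² = 52
ρ = 1 − 6·52/(6·35) = 1 − 312/210 = -0.486

-0.486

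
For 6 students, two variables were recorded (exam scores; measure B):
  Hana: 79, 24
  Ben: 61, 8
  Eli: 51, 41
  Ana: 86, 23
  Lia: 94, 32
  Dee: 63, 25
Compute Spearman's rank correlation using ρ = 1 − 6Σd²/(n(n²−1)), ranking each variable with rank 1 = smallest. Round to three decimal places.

Ranks of variable 1: 4, 2, 1, 5, 6, 3
Ranks of variable 2: 3, 1, 6, 2, 5, 4
d = r₁ − r₂: 1, 1, -5, 3, 1, -1
d²: 1, 1, 25, 9, 1, 1; Σd² = 38
ρ = 1 − 6·38/(6·35) = 1 − 228/210 = -0.086

-0.086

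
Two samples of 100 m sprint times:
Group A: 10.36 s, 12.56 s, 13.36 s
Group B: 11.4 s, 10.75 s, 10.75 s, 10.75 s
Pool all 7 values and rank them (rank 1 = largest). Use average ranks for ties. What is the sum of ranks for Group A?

10

Sorted (descending): 13.36, 12.56, 11.4, 10.75, 10.75, 10.75, 10.36
The 3 values of 10.75 occupy positions 4–6 → average rank 5.
Group A values → pooled ranks: 10.36→7, 12.56→2, 13.36→1
Rank sum = 7 + 2 + 1 = 10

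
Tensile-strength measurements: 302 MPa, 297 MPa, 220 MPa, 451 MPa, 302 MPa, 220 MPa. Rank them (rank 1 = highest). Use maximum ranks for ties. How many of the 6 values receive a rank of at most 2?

Sorted (descending): 451, 302, 302, 297, 220, 220
The 2 values of 302 occupy positions 2–3 → each gets rank 3.
The 2 values of 220 occupy positions 5–6 → each gets rank 6.
Ranks ≤ 2: {1} → 1 value.

1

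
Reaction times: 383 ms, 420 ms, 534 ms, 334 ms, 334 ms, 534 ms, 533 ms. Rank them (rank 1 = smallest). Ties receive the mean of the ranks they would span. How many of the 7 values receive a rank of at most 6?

5

Sorted (ascending): 334, 334, 383, 420, 533, 534, 534
The 2 values of 334 occupy positions 1–2 → average rank (1+2)/2 = 1.5.
The 2 values of 534 occupy positions 6–7 → average rank (6+7)/2 = 6.5.
Ranks ≤ 6: {1.5, 1.5, 3, 4, 5} → 5 values.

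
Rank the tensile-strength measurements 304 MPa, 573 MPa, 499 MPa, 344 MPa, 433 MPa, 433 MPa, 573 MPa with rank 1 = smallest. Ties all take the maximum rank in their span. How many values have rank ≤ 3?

Sorted (ascending): 304, 344, 433, 433, 499, 573, 573
The 2 values of 433 occupy positions 3–4 → each gets rank 4.
The 2 values of 573 occupy positions 6–7 → each gets rank 7.
Ranks ≤ 3: {1, 2} → 2 values.

2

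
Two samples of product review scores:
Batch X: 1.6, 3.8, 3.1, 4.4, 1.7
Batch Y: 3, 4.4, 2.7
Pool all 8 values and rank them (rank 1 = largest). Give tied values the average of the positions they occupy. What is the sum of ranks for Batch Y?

Sorted (descending): 4.4, 4.4, 3.8, 3.1, 3, 2.7, 1.7, 1.6
The 2 values of 4.4 occupy positions 1–2 → average rank (1+2)/2 = 1.5.
Batch Y values → pooled ranks: 3→5, 4.4→1.5, 2.7→6
Rank sum = 5 + 1.5 + 6 = 12.5

12.5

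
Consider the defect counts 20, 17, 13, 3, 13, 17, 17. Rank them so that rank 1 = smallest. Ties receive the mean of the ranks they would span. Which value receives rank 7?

20

Sorted (ascending): 3, 13, 13, 17, 17, 17, 20
The 2 values of 13 occupy positions 2–3 → average rank (2+3)/2 = 2.5.
The 3 values of 17 occupy positions 4–6 → average rank 5.
Rank 7 → value 20.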